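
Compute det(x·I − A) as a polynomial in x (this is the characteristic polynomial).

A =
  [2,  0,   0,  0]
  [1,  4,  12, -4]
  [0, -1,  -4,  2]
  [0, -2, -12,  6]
x^4 - 8*x^3 + 24*x^2 - 32*x + 16

Expanding det(x·I − A) (e.g. by cofactor expansion or by noting that A is similar to its Jordan form J, which has the same characteristic polynomial as A) gives
  χ_A(x) = x^4 - 8*x^3 + 24*x^2 - 32*x + 16
which factors as (x - 2)^4. The eigenvalues (with algebraic multiplicities) are λ = 2 with multiplicity 4.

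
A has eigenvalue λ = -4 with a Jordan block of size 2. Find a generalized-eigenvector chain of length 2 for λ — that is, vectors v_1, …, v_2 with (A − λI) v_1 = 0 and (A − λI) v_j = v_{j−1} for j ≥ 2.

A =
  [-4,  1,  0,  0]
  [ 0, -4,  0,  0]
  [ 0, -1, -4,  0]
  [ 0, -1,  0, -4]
A Jordan chain for λ = -4 of length 2:
v_1 = (1, 0, -1, -1)ᵀ
v_2 = (0, 1, 0, 0)ᵀ

Let N = A − (-4)·I. We want v_2 with N^2 v_2 = 0 but N^1 v_2 ≠ 0; then v_{j-1} := N · v_j for j = 2, …, 2.

Pick v_2 = (0, 1, 0, 0)ᵀ.
Then v_1 = N · v_2 = (1, 0, -1, -1)ᵀ.

Sanity check: (A − (-4)·I) v_1 = (0, 0, 0, 0)ᵀ = 0. ✓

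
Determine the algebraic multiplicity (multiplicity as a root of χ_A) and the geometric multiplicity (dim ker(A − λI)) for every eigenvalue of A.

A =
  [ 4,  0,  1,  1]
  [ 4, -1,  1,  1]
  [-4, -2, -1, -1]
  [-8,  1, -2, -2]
λ = 0: alg = 4, geom = 2

Step 1 — factor the characteristic polynomial to read off the algebraic multiplicities:
  χ_A(x) = x^4

Step 2 — compute geometric multiplicities via the rank-nullity identity g(λ) = n − rank(A − λI):
  rank(A − (0)·I) = 2, so dim ker(A − (0)·I) = n − 2 = 2

Summary:
  λ = 0: algebraic multiplicity = 4, geometric multiplicity = 2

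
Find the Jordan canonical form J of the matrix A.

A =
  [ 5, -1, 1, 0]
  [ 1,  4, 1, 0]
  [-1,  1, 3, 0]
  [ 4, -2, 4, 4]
J_3(4) ⊕ J_1(4)

The characteristic polynomial is
  det(x·I − A) = x^4 - 16*x^3 + 96*x^2 - 256*x + 256 = (x - 4)^4

Eigenvalues and multiplicities (the geometric multiplicity of λ is n − rank(A − λI), which equals the number of Jordan blocks for λ):
  λ = 4: algebraic multiplicity = 4, geometric multiplicity = 2

Determining the block sizes for each eigenvalue:
  λ = 4: with am = 4 and gm = 2, the partition is not yet determined (e.g. several partitions of 4 into 2 parts exist). Let N = A − (4)·I. Computing rank(N^1) = 2, rank(N^2) = 1, rank(N^3) = 0; the number of blocks of size ≥ j is rank(N^{j−1}) − rank(N^j), giving [2, 1, 1]. So we have 1 block(s) of size 3, 1 block(s) of size 1 → block sizes [3, 1]

Assembling the blocks gives a Jordan form
J =
  [4, 1, 0, 0]
  [0, 4, 1, 0]
  [0, 0, 4, 0]
  [0, 0, 0, 4]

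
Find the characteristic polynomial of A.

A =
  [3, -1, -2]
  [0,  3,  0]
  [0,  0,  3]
x^3 - 9*x^2 + 27*x - 27

Expanding det(x·I − A) (e.g. by cofactor expansion or by noting that A is similar to its Jordan form J, which has the same characteristic polynomial as A) gives
  χ_A(x) = x^3 - 9*x^2 + 27*x - 27
which factors as (x - 3)^3. The eigenvalues (with algebraic multiplicities) are λ = 3 with multiplicity 3.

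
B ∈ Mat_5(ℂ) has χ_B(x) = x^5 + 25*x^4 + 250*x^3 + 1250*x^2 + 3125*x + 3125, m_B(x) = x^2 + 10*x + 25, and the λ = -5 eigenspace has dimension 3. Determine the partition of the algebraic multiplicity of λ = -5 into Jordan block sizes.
Block sizes for λ = -5: [2, 2, 1]

Step 1 — from the characteristic polynomial, algebraic multiplicity of λ = -5 is 5. From dim ker(B − (-5)·I) = 3, there are exactly 3 Jordan blocks for λ = -5.
Step 2 — from the minimal polynomial, the factor (x + 5)^2 tells us the largest block for λ = -5 has size 2.
Step 3 — with total size 5, 3 blocks, and largest block 2, the block sizes (in nonincreasing order) are [2, 2, 1].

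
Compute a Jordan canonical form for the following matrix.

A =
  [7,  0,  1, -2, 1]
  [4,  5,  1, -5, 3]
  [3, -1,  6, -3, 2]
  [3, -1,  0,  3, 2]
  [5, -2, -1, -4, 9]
J_3(6) ⊕ J_1(6) ⊕ J_1(6)

The characteristic polynomial is
  det(x·I − A) = x^5 - 30*x^4 + 360*x^3 - 2160*x^2 + 6480*x - 7776 = (x - 6)^5

Eigenvalues and multiplicities (the geometric multiplicity of λ is n − rank(A − λI), which equals the number of Jordan blocks for λ):
  λ = 6: algebraic multiplicity = 5, geometric multiplicity = 3

Determining the block sizes for each eigenvalue:
  λ = 6: with am = 5 and gm = 3, the partition is not yet determined (e.g. several partitions of 5 into 3 parts exist). Let N = A − (6)·I. Computing rank(N^1) = 2, rank(N^2) = 1, rank(N^3) = 0; the number of blocks of size ≥ j is rank(N^{j−1}) − rank(N^j), giving [3, 1, 1]. So we have 1 block(s) of size 3, 2 block(s) of size 1 → block sizes [3, 1, 1]

Assembling the blocks gives a Jordan form
J =
  [6, 1, 0, 0, 0]
  [0, 6, 1, 0, 0]
  [0, 0, 6, 0, 0]
  [0, 0, 0, 6, 0]
  [0, 0, 0, 0, 6]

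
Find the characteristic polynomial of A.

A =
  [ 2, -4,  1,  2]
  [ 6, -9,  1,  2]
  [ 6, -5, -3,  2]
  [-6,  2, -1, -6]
x^4 + 16*x^3 + 96*x^2 + 256*x + 256

Expanding det(x·I − A) (e.g. by cofactor expansion or by noting that A is similar to its Jordan form J, which has the same characteristic polynomial as A) gives
  χ_A(x) = x^4 + 16*x^3 + 96*x^2 + 256*x + 256
which factors as (x + 4)^4. The eigenvalues (with algebraic multiplicities) are λ = -4 with multiplicity 4.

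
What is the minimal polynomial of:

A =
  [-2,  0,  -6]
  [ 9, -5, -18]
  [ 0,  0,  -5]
x^2 + 7*x + 10

The characteristic polynomial is χ_A(x) = (x + 2)*(x + 5)^2, so the eigenvalues are known. The minimal polynomial is
  m_A(x) = Π_λ (x − λ)^{k_λ}
where k_λ is the size of the *largest* Jordan block for λ (equivalently, the smallest k with (A − λI)^k v = 0 for every generalised eigenvector v of λ).

  λ = -5: largest Jordan block has size 1, contributing (x + 5)
  λ = -2: largest Jordan block has size 1, contributing (x + 2)

So m_A(x) = (x + 2)*(x + 5) = x^2 + 7*x + 10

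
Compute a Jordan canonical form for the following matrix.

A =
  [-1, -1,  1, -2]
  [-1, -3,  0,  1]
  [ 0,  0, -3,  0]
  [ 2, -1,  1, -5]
J_3(-3) ⊕ J_1(-3)

The characteristic polynomial is
  det(x·I − A) = x^4 + 12*x^3 + 54*x^2 + 108*x + 81 = (x + 3)^4

Eigenvalues and multiplicities (the geometric multiplicity of λ is n − rank(A − λI), which equals the number of Jordan blocks for λ):
  λ = -3: algebraic multiplicity = 4, geometric multiplicity = 2

Determining the block sizes for each eigenvalue:
  λ = -3: with am = 4 and gm = 2, the partition is not yet determined (e.g. several partitions of 4 into 2 parts exist). Let N = A − (-3)·I. Computing rank(N^1) = 2, rank(N^2) = 1, rank(N^3) = 0; the number of blocks of size ≥ j is rank(N^{j−1}) − rank(N^j), giving [2, 1, 1]. So we have 1 block(s) of size 3, 1 block(s) of size 1 → block sizes [3, 1]

Assembling the blocks gives a Jordan form
J =
  [-3,  1,  0,  0]
  [ 0, -3,  1,  0]
  [ 0,  0, -3,  0]
  [ 0,  0,  0, -3]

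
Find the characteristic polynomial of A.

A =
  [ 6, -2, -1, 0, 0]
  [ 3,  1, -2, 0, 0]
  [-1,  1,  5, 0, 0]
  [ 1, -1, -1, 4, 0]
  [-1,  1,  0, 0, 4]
x^5 - 20*x^4 + 160*x^3 - 640*x^2 + 1280*x - 1024

Expanding det(x·I − A) (e.g. by cofactor expansion or by noting that A is similar to its Jordan form J, which has the same characteristic polynomial as A) gives
  χ_A(x) = x^5 - 20*x^4 + 160*x^3 - 640*x^2 + 1280*x - 1024
which factors as (x - 4)^5. The eigenvalues (with algebraic multiplicities) are λ = 4 with multiplicity 5.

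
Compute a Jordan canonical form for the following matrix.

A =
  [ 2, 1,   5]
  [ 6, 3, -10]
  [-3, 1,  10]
J_2(5) ⊕ J_1(5)

The characteristic polynomial is
  det(x·I − A) = x^3 - 15*x^2 + 75*x - 125 = (x - 5)^3

Eigenvalues and multiplicities (the geometric multiplicity of λ is n − rank(A − λI), which equals the number of Jordan blocks for λ):
  λ = 5: algebraic multiplicity = 3, geometric multiplicity = 2

Determining the block sizes for each eigenvalue:
  λ = 5: 2 blocks summing to 3 forces exactly one block of size 2 and the rest size 1 → block sizes [2, 1]

Assembling the blocks gives a Jordan form
J =
  [5, 1, 0]
  [0, 5, 0]
  [0, 0, 5]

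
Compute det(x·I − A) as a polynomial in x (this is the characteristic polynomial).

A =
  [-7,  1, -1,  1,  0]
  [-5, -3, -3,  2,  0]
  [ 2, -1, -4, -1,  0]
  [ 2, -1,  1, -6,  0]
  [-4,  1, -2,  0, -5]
x^5 + 25*x^4 + 250*x^3 + 1250*x^2 + 3125*x + 3125

Expanding det(x·I − A) (e.g. by cofactor expansion or by noting that A is similar to its Jordan form J, which has the same characteristic polynomial as A) gives
  χ_A(x) = x^5 + 25*x^4 + 250*x^3 + 1250*x^2 + 3125*x + 3125
which factors as (x + 5)^5. The eigenvalues (with algebraic multiplicities) are λ = -5 with multiplicity 5.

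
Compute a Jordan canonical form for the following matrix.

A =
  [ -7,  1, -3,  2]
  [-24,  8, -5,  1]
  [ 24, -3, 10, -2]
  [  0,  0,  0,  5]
J_1(1) ⊕ J_3(5)

The characteristic polynomial is
  det(x·I − A) = x^4 - 16*x^3 + 90*x^2 - 200*x + 125 = (x - 5)^3*(x - 1)

Eigenvalues and multiplicities (the geometric multiplicity of λ is n − rank(A − λI), which equals the number of Jordan blocks for λ):
  λ = 1: algebraic multiplicity = 1, geometric multiplicity = 1
  λ = 5: algebraic multiplicity = 3, geometric multiplicity = 1

Determining the block sizes for each eigenvalue:
  λ = 1: one block (gm = 1), so the single block has size am = 1 → block sizes [1]
  λ = 5: one block (gm = 1), so the single block has size am = 3 → block sizes [3]

Assembling the blocks gives a Jordan form
J =
  [1, 0, 0, 0]
  [0, 5, 1, 0]
  [0, 0, 5, 1]
  [0, 0, 0, 5]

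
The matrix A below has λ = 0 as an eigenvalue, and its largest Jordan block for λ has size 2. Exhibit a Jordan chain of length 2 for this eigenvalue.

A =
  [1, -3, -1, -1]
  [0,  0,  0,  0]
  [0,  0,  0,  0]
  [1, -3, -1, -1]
A Jordan chain for λ = 0 of length 2:
v_1 = (1, 0, 0, 1)ᵀ
v_2 = (1, 0, 0, 0)ᵀ

Let N = A − (0)·I. We want v_2 with N^2 v_2 = 0 but N^1 v_2 ≠ 0; then v_{j-1} := N · v_j for j = 2, …, 2.

Pick v_2 = (1, 0, 0, 0)ᵀ.
Then v_1 = N · v_2 = (1, 0, 0, 1)ᵀ.

Sanity check: (A − (0)·I) v_1 = (0, 0, 0, 0)ᵀ = 0. ✓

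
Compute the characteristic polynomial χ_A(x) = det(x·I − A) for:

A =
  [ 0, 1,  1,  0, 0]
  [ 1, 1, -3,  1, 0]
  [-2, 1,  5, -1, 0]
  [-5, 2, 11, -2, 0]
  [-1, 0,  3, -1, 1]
x^5 - 5*x^4 + 10*x^3 - 10*x^2 + 5*x - 1

Expanding det(x·I − A) (e.g. by cofactor expansion or by noting that A is similar to its Jordan form J, which has the same characteristic polynomial as A) gives
  χ_A(x) = x^5 - 5*x^4 + 10*x^3 - 10*x^2 + 5*x - 1
which factors as (x - 1)^5. The eigenvalues (with algebraic multiplicities) are λ = 1 with multiplicity 5.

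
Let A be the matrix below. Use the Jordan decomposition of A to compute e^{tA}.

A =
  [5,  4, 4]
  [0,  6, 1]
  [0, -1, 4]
e^{tA} =
  [exp(5*t), 4*t*exp(5*t), 4*t*exp(5*t)]
  [0, t*exp(5*t) + exp(5*t), t*exp(5*t)]
  [0, -t*exp(5*t), -t*exp(5*t) + exp(5*t)]

Strategy: write A = P · J · P⁻¹ where J is a Jordan canonical form, so e^{tA} = P · e^{tJ} · P⁻¹, and e^{tJ} can be computed block-by-block.

A has Jordan form
J =
  [5, 1, 0]
  [0, 5, 0]
  [0, 0, 5]
(up to reordering of blocks).

Per-block formulas:
  For a 2×2 Jordan block J_2(5): exp(t · J_2(5)) = e^(5t)·(I + t·N), where N is the 2×2 nilpotent shift.
  For a 1×1 block at λ = 5: exp(t · [5]) = [e^(5t)].

After assembling e^{tJ} and conjugating by P, we get:

e^{tA} =
  [exp(5*t), 4*t*exp(5*t), 4*t*exp(5*t)]
  [0, t*exp(5*t) + exp(5*t), t*exp(5*t)]
  [0, -t*exp(5*t), -t*exp(5*t) + exp(5*t)]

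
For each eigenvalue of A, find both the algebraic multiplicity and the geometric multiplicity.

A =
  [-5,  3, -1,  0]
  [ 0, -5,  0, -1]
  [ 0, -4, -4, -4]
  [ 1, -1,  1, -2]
λ = -4: alg = 4, geom = 2

Step 1 — factor the characteristic polynomial to read off the algebraic multiplicities:
  χ_A(x) = (x + 4)^4

Step 2 — compute geometric multiplicities via the rank-nullity identity g(λ) = n − rank(A − λI):
  rank(A − (-4)·I) = 2, so dim ker(A − (-4)·I) = n − 2 = 2

Summary:
  λ = -4: algebraic multiplicity = 4, geometric multiplicity = 2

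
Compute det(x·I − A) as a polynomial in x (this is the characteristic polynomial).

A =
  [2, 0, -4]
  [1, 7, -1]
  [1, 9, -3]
x^3 - 6*x^2 + 32

Expanding det(x·I − A) (e.g. by cofactor expansion or by noting that A is similar to its Jordan form J, which has the same characteristic polynomial as A) gives
  χ_A(x) = x^3 - 6*x^2 + 32
which factors as (x - 4)^2*(x + 2). The eigenvalues (with algebraic multiplicities) are λ = -2 with multiplicity 1, λ = 4 with multiplicity 2.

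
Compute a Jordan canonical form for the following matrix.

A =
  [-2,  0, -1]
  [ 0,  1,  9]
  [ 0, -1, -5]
J_3(-2)

The characteristic polynomial is
  det(x·I − A) = x^3 + 6*x^2 + 12*x + 8 = (x + 2)^3

Eigenvalues and multiplicities (the geometric multiplicity of λ is n − rank(A − λI), which equals the number of Jordan blocks for λ):
  λ = -2: algebraic multiplicity = 3, geometric multiplicity = 1

Determining the block sizes for each eigenvalue:
  λ = -2: one block (gm = 1), so the single block has size am = 3 → block sizes [3]

Assembling the blocks gives a Jordan form
J =
  [-2,  1,  0]
  [ 0, -2,  1]
  [ 0,  0, -2]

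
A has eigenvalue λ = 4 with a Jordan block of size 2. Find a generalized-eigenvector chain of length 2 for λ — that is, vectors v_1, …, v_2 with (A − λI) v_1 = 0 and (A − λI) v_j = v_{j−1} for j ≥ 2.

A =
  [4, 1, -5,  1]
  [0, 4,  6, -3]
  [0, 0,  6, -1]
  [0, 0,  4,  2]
A Jordan chain for λ = 4 of length 2:
v_1 = (1, 0, 0, 0)ᵀ
v_2 = (0, 1, 0, 0)ᵀ

Let N = A − (4)·I. We want v_2 with N^2 v_2 = 0 but N^1 v_2 ≠ 0; then v_{j-1} := N · v_j for j = 2, …, 2.

Pick v_2 = (0, 1, 0, 0)ᵀ.
Then v_1 = N · v_2 = (1, 0, 0, 0)ᵀ.

Sanity check: (A − (4)·I) v_1 = (0, 0, 0, 0)ᵀ = 0. ✓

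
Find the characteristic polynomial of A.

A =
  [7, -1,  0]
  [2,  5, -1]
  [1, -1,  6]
x^3 - 18*x^2 + 108*x - 216

Expanding det(x·I − A) (e.g. by cofactor expansion or by noting that A is similar to its Jordan form J, which has the same characteristic polynomial as A) gives
  χ_A(x) = x^3 - 18*x^2 + 108*x - 216
which factors as (x - 6)^3. The eigenvalues (with algebraic multiplicities) are λ = 6 with multiplicity 3.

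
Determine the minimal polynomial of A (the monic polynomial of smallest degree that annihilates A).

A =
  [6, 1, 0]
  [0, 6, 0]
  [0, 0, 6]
x^2 - 12*x + 36

The characteristic polynomial is χ_A(x) = (x - 6)^3, so the eigenvalues are known. The minimal polynomial is
  m_A(x) = Π_λ (x − λ)^{k_λ}
where k_λ is the size of the *largest* Jordan block for λ (equivalently, the smallest k with (A − λI)^k v = 0 for every generalised eigenvector v of λ).

  λ = 6: largest Jordan block has size 2, contributing (x − 6)^2

So m_A(x) = (x - 6)^2 = x^2 - 12*x + 36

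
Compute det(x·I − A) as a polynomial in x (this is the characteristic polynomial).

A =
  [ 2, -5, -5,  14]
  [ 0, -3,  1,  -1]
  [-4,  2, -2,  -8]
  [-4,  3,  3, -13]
x^4 + 16*x^3 + 96*x^2 + 256*x + 256

Expanding det(x·I − A) (e.g. by cofactor expansion or by noting that A is similar to its Jordan form J, which has the same characteristic polynomial as A) gives
  χ_A(x) = x^4 + 16*x^3 + 96*x^2 + 256*x + 256
which factors as (x + 4)^4. The eigenvalues (with algebraic multiplicities) are λ = -4 with multiplicity 4.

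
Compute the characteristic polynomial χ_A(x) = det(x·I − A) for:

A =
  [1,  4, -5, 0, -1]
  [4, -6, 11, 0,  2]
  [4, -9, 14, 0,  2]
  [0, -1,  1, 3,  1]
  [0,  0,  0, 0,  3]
x^5 - 15*x^4 + 90*x^3 - 270*x^2 + 405*x - 243

Expanding det(x·I − A) (e.g. by cofactor expansion or by noting that A is similar to its Jordan form J, which has the same characteristic polynomial as A) gives
  χ_A(x) = x^5 - 15*x^4 + 90*x^3 - 270*x^2 + 405*x - 243
which factors as (x - 3)^5. The eigenvalues (with algebraic multiplicities) are λ = 3 with multiplicity 5.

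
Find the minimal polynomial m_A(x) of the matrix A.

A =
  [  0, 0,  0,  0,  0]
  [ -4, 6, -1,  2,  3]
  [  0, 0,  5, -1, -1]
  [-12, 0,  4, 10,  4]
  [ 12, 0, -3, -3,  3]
x^3 - 12*x^2 + 36*x

The characteristic polynomial is χ_A(x) = x*(x - 6)^4, so the eigenvalues are known. The minimal polynomial is
  m_A(x) = Π_λ (x − λ)^{k_λ}
where k_λ is the size of the *largest* Jordan block for λ (equivalently, the smallest k with (A − λI)^k v = 0 for every generalised eigenvector v of λ).

  λ = 0: largest Jordan block has size 1, contributing (x − 0)
  λ = 6: largest Jordan block has size 2, contributing (x − 6)^2

So m_A(x) = x*(x - 6)^2 = x^3 - 12*x^2 + 36*x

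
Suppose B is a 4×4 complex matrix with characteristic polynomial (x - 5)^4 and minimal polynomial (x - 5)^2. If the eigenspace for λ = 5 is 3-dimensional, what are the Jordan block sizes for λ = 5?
Block sizes for λ = 5: [2, 1, 1]

Step 1 — from the characteristic polynomial, algebraic multiplicity of λ = 5 is 4. From dim ker(B − (5)·I) = 3, there are exactly 3 Jordan blocks for λ = 5.
Step 2 — from the minimal polynomial, the factor (x − 5)^2 tells us the largest block for λ = 5 has size 2.
Step 3 — with total size 4, 3 blocks, and largest block 2, the block sizes (in nonincreasing order) are [2, 1, 1].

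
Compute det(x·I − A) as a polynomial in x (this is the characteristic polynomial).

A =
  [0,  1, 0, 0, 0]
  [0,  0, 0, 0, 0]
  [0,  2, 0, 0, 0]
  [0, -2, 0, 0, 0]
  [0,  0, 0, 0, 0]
x^5

Expanding det(x·I − A) (e.g. by cofactor expansion or by noting that A is similar to its Jordan form J, which has the same characteristic polynomial as A) gives
  χ_A(x) = x^5
which factors as x^5. The eigenvalues (with algebraic multiplicities) are λ = 0 with multiplicity 5.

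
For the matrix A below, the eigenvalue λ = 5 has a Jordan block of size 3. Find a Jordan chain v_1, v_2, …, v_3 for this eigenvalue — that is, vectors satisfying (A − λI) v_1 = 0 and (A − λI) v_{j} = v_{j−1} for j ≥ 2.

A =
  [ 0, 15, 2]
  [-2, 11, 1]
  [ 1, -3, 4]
A Jordan chain for λ = 5 of length 3:
v_1 = (-3, -1, 0)ᵀ
v_2 = (-5, -2, 1)ᵀ
v_3 = (1, 0, 0)ᵀ

Let N = A − (5)·I. We want v_3 with N^3 v_3 = 0 but N^2 v_3 ≠ 0; then v_{j-1} := N · v_j for j = 3, …, 2.

Pick v_3 = (1, 0, 0)ᵀ.
Then v_2 = N · v_3 = (-5, -2, 1)ᵀ.
Then v_1 = N · v_2 = (-3, -1, 0)ᵀ.

Sanity check: (A − (5)·I) v_1 = (0, 0, 0)ᵀ = 0. ✓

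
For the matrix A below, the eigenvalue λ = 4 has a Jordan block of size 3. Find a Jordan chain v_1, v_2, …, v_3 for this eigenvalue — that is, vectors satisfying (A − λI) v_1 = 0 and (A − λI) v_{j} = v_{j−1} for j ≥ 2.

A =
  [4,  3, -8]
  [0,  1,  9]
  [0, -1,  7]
A Jordan chain for λ = 4 of length 3:
v_1 = (-1, 0, 0)ᵀ
v_2 = (3, -3, -1)ᵀ
v_3 = (0, 1, 0)ᵀ

Let N = A − (4)·I. We want v_3 with N^3 v_3 = 0 but N^2 v_3 ≠ 0; then v_{j-1} := N · v_j for j = 3, …, 2.

Pick v_3 = (0, 1, 0)ᵀ.
Then v_2 = N · v_3 = (3, -3, -1)ᵀ.
Then v_1 = N · v_2 = (-1, 0, 0)ᵀ.

Sanity check: (A − (4)·I) v_1 = (0, 0, 0)ᵀ = 0. ✓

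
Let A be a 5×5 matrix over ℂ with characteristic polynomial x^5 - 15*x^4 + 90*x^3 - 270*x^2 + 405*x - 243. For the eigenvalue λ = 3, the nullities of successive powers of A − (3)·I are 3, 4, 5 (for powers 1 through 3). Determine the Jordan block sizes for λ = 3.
Block sizes for λ = 3: [3, 1, 1]

From the dimensions of kernels of powers, the number of Jordan blocks of size at least j is d_j − d_{j−1} where d_j = dim ker(N^j) (with d_0 = 0). Computing the differences gives [3, 1, 1].
The number of blocks of size exactly k is (#blocks of size ≥ k) − (#blocks of size ≥ k + 1), so the partition is: 2 block(s) of size 1, 1 block(s) of size 3.
In nonincreasing order the block sizes are [3, 1, 1].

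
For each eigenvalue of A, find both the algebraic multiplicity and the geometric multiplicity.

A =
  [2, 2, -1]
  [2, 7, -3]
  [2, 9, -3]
λ = 2: alg = 3, geom = 1

Step 1 — factor the characteristic polynomial to read off the algebraic multiplicities:
  χ_A(x) = (x - 2)^3

Step 2 — compute geometric multiplicities via the rank-nullity identity g(λ) = n − rank(A − λI):
  rank(A − (2)·I) = 2, so dim ker(A − (2)·I) = n − 2 = 1

Summary:
  λ = 2: algebraic multiplicity = 3, geometric multiplicity = 1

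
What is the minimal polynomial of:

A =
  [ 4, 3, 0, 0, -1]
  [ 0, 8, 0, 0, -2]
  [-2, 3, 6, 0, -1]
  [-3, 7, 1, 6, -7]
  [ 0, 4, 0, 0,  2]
x^4 - 20*x^3 + 148*x^2 - 480*x + 576

The characteristic polynomial is χ_A(x) = (x - 6)^3*(x - 4)^2, so the eigenvalues are known. The minimal polynomial is
  m_A(x) = Π_λ (x − λ)^{k_λ}
where k_λ is the size of the *largest* Jordan block for λ (equivalently, the smallest k with (A − λI)^k v = 0 for every generalised eigenvector v of λ).

  λ = 4: largest Jordan block has size 2, contributing (x − 4)^2
  λ = 6: largest Jordan block has size 2, contributing (x − 6)^2

So m_A(x) = (x - 6)^2*(x - 4)^2 = x^4 - 20*x^3 + 148*x^2 - 480*x + 576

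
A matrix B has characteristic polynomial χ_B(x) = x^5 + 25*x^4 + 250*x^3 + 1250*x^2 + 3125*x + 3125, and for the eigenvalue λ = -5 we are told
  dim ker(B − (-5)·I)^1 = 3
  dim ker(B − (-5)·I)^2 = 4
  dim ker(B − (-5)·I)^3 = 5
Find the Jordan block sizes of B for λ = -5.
Block sizes for λ = -5: [3, 1, 1]

From the dimensions of kernels of powers, the number of Jordan blocks of size at least j is d_j − d_{j−1} where d_j = dim ker(N^j) (with d_0 = 0). Computing the differences gives [3, 1, 1].
The number of blocks of size exactly k is (#blocks of size ≥ k) − (#blocks of size ≥ k + 1), so the partition is: 2 block(s) of size 1, 1 block(s) of size 3.
In nonincreasing order the block sizes are [3, 1, 1].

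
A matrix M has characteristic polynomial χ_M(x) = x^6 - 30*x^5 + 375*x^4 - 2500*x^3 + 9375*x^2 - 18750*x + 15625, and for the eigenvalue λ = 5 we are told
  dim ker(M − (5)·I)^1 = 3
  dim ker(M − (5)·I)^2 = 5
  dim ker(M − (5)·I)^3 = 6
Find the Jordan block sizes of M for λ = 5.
Block sizes for λ = 5: [3, 2, 1]

From the dimensions of kernels of powers, the number of Jordan blocks of size at least j is d_j − d_{j−1} where d_j = dim ker(N^j) (with d_0 = 0). Computing the differences gives [3, 2, 1].
The number of blocks of size exactly k is (#blocks of size ≥ k) − (#blocks of size ≥ k + 1), so the partition is: 1 block(s) of size 1, 1 block(s) of size 2, 1 block(s) of size 3.
In nonincreasing order the block sizes are [3, 2, 1].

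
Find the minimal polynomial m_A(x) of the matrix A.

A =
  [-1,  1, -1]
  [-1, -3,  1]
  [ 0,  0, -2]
x^2 + 4*x + 4

The characteristic polynomial is χ_A(x) = (x + 2)^3, so the eigenvalues are known. The minimal polynomial is
  m_A(x) = Π_λ (x − λ)^{k_λ}
where k_λ is the size of the *largest* Jordan block for λ (equivalently, the smallest k with (A − λI)^k v = 0 for every generalised eigenvector v of λ).

  λ = -2: largest Jordan block has size 2, contributing (x + 2)^2

So m_A(x) = (x + 2)^2 = x^2 + 4*x + 4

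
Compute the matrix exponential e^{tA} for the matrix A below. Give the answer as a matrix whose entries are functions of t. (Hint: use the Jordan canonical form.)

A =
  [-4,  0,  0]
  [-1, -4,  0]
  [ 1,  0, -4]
e^{tA} =
  [exp(-4*t), 0, 0]
  [-t*exp(-4*t), exp(-4*t), 0]
  [t*exp(-4*t), 0, exp(-4*t)]

Strategy: write A = P · J · P⁻¹ where J is a Jordan canonical form, so e^{tA} = P · e^{tJ} · P⁻¹, and e^{tJ} can be computed block-by-block.

A has Jordan form
J =
  [-4,  1,  0]
  [ 0, -4,  0]
  [ 0,  0, -4]
(up to reordering of blocks).

Per-block formulas:
  For a 2×2 Jordan block J_2(-4): exp(t · J_2(-4)) = e^(-4t)·(I + t·N), where N is the 2×2 nilpotent shift.
  For a 1×1 block at λ = -4: exp(t · [-4]) = [e^(-4t)].

After assembling e^{tJ} and conjugating by P, we get:

e^{tA} =
  [exp(-4*t), 0, 0]
  [-t*exp(-4*t), exp(-4*t), 0]
  [t*exp(-4*t), 0, exp(-4*t)]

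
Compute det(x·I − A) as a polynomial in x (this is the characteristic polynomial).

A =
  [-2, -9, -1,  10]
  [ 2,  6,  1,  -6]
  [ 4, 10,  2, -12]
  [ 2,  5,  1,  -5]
x^4 - x^3

Expanding det(x·I − A) (e.g. by cofactor expansion or by noting that A is similar to its Jordan form J, which has the same characteristic polynomial as A) gives
  χ_A(x) = x^4 - x^3
which factors as x^3*(x - 1). The eigenvalues (with algebraic multiplicities) are λ = 0 with multiplicity 3, λ = 1 with multiplicity 1.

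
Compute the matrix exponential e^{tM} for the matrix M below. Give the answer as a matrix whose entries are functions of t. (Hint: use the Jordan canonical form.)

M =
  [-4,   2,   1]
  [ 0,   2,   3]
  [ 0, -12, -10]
e^{tM} =
  [exp(-4*t), 2*t*exp(-4*t), t*exp(-4*t)]
  [0, 6*t*exp(-4*t) + exp(-4*t), 3*t*exp(-4*t)]
  [0, -12*t*exp(-4*t), -6*t*exp(-4*t) + exp(-4*t)]

Strategy: write M = P · J · P⁻¹ where J is a Jordan canonical form, so e^{tM} = P · e^{tJ} · P⁻¹, and e^{tJ} can be computed block-by-block.

M has Jordan form
J =
  [-4,  1,  0]
  [ 0, -4,  0]
  [ 0,  0, -4]
(up to reordering of blocks).

Per-block formulas:
  For a 2×2 Jordan block J_2(-4): exp(t · J_2(-4)) = e^(-4t)·(I + t·N), where N is the 2×2 nilpotent shift.
  For a 1×1 block at λ = -4: exp(t · [-4]) = [e^(-4t)].

After assembling e^{tJ} and conjugating by P, we get:

e^{tM} =
  [exp(-4*t), 2*t*exp(-4*t), t*exp(-4*t)]
  [0, 6*t*exp(-4*t) + exp(-4*t), 3*t*exp(-4*t)]
  [0, -12*t*exp(-4*t), -6*t*exp(-4*t) + exp(-4*t)]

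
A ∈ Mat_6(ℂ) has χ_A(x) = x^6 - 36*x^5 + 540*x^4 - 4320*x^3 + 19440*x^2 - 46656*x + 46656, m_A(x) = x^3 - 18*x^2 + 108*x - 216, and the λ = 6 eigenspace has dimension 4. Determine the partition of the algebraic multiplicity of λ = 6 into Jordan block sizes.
Block sizes for λ = 6: [3, 1, 1, 1]

Step 1 — from the characteristic polynomial, algebraic multiplicity of λ = 6 is 6. From dim ker(A − (6)·I) = 4, there are exactly 4 Jordan blocks for λ = 6.
Step 2 — from the minimal polynomial, the factor (x − 6)^3 tells us the largest block for λ = 6 has size 3.
Step 3 — with total size 6, 4 blocks, and largest block 3, the block sizes (in nonincreasing order) are [3, 1, 1, 1].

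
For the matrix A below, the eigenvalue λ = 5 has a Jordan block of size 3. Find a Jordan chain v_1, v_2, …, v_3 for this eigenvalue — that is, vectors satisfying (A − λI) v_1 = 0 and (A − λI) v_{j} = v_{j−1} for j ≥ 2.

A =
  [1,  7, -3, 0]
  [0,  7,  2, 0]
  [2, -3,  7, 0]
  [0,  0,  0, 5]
A Jordan chain for λ = 5 of length 3:
v_1 = (10, 4, -4, 0)ᵀ
v_2 = (-4, 0, 2, 0)ᵀ
v_3 = (1, 0, 0, 0)ᵀ

Let N = A − (5)·I. We want v_3 with N^3 v_3 = 0 but N^2 v_3 ≠ 0; then v_{j-1} := N · v_j for j = 3, …, 2.

Pick v_3 = (1, 0, 0, 0)ᵀ.
Then v_2 = N · v_3 = (-4, 0, 2, 0)ᵀ.
Then v_1 = N · v_2 = (10, 4, -4, 0)ᵀ.

Sanity check: (A − (5)·I) v_1 = (0, 0, 0, 0)ᵀ = 0. ✓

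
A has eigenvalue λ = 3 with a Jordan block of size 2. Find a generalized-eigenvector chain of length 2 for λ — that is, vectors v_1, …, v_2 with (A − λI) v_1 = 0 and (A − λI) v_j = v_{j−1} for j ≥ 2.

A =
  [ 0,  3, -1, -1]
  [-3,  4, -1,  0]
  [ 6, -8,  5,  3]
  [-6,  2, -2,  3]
A Jordan chain for λ = 3 of length 2:
v_1 = (-3, -3, 6, -6)ᵀ
v_2 = (1, 0, 0, 0)ᵀ

Let N = A − (3)·I. We want v_2 with N^2 v_2 = 0 but N^1 v_2 ≠ 0; then v_{j-1} := N · v_j for j = 2, …, 2.

Pick v_2 = (1, 0, 0, 0)ᵀ.
Then v_1 = N · v_2 = (-3, -3, 6, -6)ᵀ.

Sanity check: (A − (3)·I) v_1 = (0, 0, 0, 0)ᵀ = 0. ✓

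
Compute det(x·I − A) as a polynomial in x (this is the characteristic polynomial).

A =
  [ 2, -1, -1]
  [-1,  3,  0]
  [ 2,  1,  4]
x^3 - 9*x^2 + 27*x - 27

Expanding det(x·I − A) (e.g. by cofactor expansion or by noting that A is similar to its Jordan form J, which has the same characteristic polynomial as A) gives
  χ_A(x) = x^3 - 9*x^2 + 27*x - 27
which factors as (x - 3)^3. The eigenvalues (with algebraic multiplicities) are λ = 3 with multiplicity 3.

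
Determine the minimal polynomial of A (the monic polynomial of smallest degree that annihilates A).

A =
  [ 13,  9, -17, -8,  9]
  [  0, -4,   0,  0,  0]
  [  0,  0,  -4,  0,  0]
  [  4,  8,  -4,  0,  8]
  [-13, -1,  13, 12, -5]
x^3 - 8*x^2 - 12*x + 144

The characteristic polynomial is χ_A(x) = (x - 6)^2*(x + 4)^3, so the eigenvalues are known. The minimal polynomial is
  m_A(x) = Π_λ (x − λ)^{k_λ}
where k_λ is the size of the *largest* Jordan block for λ (equivalently, the smallest k with (A − λI)^k v = 0 for every generalised eigenvector v of λ).

  λ = -4: largest Jordan block has size 1, contributing (x + 4)
  λ = 6: largest Jordan block has size 2, contributing (x − 6)^2

So m_A(x) = (x - 6)^2*(x + 4) = x^3 - 8*x^2 - 12*x + 144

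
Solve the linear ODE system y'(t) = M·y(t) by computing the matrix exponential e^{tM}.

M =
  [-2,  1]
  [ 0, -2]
e^{tM} =
  [exp(-2*t), t*exp(-2*t)]
  [0, exp(-2*t)]

Strategy: write M = P · J · P⁻¹ where J is a Jordan canonical form, so e^{tM} = P · e^{tJ} · P⁻¹, and e^{tJ} can be computed block-by-block.

M has Jordan form
J =
  [-2,  1]
  [ 0, -2]
(up to reordering of blocks).

Per-block formulas:
  For a 2×2 Jordan block J_2(-2): exp(t · J_2(-2)) = e^(-2t)·(I + t·N), where N is the 2×2 nilpotent shift.

After assembling e^{tJ} and conjugating by P, we get:

e^{tM} =
  [exp(-2*t), t*exp(-2*t)]
  [0, exp(-2*t)]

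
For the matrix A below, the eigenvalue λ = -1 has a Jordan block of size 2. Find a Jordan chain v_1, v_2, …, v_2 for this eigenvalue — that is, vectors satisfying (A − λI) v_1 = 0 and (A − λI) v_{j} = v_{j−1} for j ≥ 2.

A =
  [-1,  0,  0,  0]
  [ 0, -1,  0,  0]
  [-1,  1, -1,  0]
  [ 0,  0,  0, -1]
A Jordan chain for λ = -1 of length 2:
v_1 = (0, 0, -1, 0)ᵀ
v_2 = (1, 0, 0, 0)ᵀ

Let N = A − (-1)·I. We want v_2 with N^2 v_2 = 0 but N^1 v_2 ≠ 0; then v_{j-1} := N · v_j for j = 2, …, 2.

Pick v_2 = (1, 0, 0, 0)ᵀ.
Then v_1 = N · v_2 = (0, 0, -1, 0)ᵀ.

Sanity check: (A − (-1)·I) v_1 = (0, 0, 0, 0)ᵀ = 0. ✓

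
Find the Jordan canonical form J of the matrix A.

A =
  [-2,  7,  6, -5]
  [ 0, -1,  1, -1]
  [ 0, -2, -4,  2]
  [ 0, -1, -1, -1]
J_2(-2) ⊕ J_2(-2)

The characteristic polynomial is
  det(x·I − A) = x^4 + 8*x^3 + 24*x^2 + 32*x + 16 = (x + 2)^4

Eigenvalues and multiplicities (the geometric multiplicity of λ is n − rank(A − λI), which equals the number of Jordan blocks for λ):
  λ = -2: algebraic multiplicity = 4, geometric multiplicity = 2

Determining the block sizes for each eigenvalue:
  λ = -2: with am = 4 and gm = 2, the partition is not yet determined (e.g. several partitions of 4 into 2 parts exist). Let N = A − (-2)·I. Computing rank(N^1) = 2, rank(N^2) = 0; the number of blocks of size ≥ j is rank(N^{j−1}) − rank(N^j), giving [2, 2]. So we have 2 block(s) of size 2 → block sizes [2, 2]

Assembling the blocks gives a Jordan form
J =
  [-2,  1,  0,  0]
  [ 0, -2,  0,  0]
  [ 0,  0, -2,  1]
  [ 0,  0,  0, -2]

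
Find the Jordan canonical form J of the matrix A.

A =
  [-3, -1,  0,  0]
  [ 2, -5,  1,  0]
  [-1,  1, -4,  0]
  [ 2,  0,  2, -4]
J_3(-4) ⊕ J_1(-4)

The characteristic polynomial is
  det(x·I − A) = x^4 + 16*x^3 + 96*x^2 + 256*x + 256 = (x + 4)^4

Eigenvalues and multiplicities (the geometric multiplicity of λ is n − rank(A − λI), which equals the number of Jordan blocks for λ):
  λ = -4: algebraic multiplicity = 4, geometric multiplicity = 2

Determining the block sizes for each eigenvalue:
  λ = -4: with am = 4 and gm = 2, the partition is not yet determined (e.g. several partitions of 4 into 2 parts exist). Let N = A − (-4)·I. Computing rank(N^1) = 2, rank(N^2) = 1, rank(N^3) = 0; the number of blocks of size ≥ j is rank(N^{j−1}) − rank(N^j), giving [2, 1, 1]. So we have 1 block(s) of size 3, 1 block(s) of size 1 → block sizes [3, 1]

Assembling the blocks gives a Jordan form
J =
  [-4,  1,  0,  0]
  [ 0, -4,  1,  0]
  [ 0,  0, -4,  0]
  [ 0,  0,  0, -4]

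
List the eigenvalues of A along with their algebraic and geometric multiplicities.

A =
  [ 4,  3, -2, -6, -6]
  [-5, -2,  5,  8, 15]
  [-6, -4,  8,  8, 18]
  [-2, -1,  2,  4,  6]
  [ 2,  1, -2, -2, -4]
λ = 2: alg = 5, geom = 3

Step 1 — factor the characteristic polynomial to read off the algebraic multiplicities:
  χ_A(x) = (x - 2)^5

Step 2 — compute geometric multiplicities via the rank-nullity identity g(λ) = n − rank(A − λI):
  rank(A − (2)·I) = 2, so dim ker(A − (2)·I) = n − 2 = 3

Summary:
  λ = 2: algebraic multiplicity = 5, geometric multiplicity = 3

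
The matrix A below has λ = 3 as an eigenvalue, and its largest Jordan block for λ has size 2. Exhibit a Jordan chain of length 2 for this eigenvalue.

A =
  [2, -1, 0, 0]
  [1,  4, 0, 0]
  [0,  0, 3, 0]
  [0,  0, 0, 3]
A Jordan chain for λ = 3 of length 2:
v_1 = (-1, 1, 0, 0)ᵀ
v_2 = (1, 0, 0, 0)ᵀ

Let N = A − (3)·I. We want v_2 with N^2 v_2 = 0 but N^1 v_2 ≠ 0; then v_{j-1} := N · v_j for j = 2, …, 2.

Pick v_2 = (1, 0, 0, 0)ᵀ.
Then v_1 = N · v_2 = (-1, 1, 0, 0)ᵀ.

Sanity check: (A − (3)·I) v_1 = (0, 0, 0, 0)ᵀ = 0. ✓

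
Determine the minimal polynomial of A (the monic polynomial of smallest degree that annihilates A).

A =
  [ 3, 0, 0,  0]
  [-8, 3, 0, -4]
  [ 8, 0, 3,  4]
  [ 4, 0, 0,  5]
x^2 - 8*x + 15

The characteristic polynomial is χ_A(x) = (x - 5)*(x - 3)^3, so the eigenvalues are known. The minimal polynomial is
  m_A(x) = Π_λ (x − λ)^{k_λ}
where k_λ is the size of the *largest* Jordan block for λ (equivalently, the smallest k with (A − λI)^k v = 0 for every generalised eigenvector v of λ).

  λ = 3: largest Jordan block has size 1, contributing (x − 3)
  λ = 5: largest Jordan block has size 1, contributing (x − 5)

So m_A(x) = (x - 5)*(x - 3) = x^2 - 8*x + 15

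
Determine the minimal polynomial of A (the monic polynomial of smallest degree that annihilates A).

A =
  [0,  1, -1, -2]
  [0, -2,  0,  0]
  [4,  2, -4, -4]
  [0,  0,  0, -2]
x^2 + 4*x + 4

The characteristic polynomial is χ_A(x) = (x + 2)^4, so the eigenvalues are known. The minimal polynomial is
  m_A(x) = Π_λ (x − λ)^{k_λ}
where k_λ is the size of the *largest* Jordan block for λ (equivalently, the smallest k with (A − λI)^k v = 0 for every generalised eigenvector v of λ).

  λ = -2: largest Jordan block has size 2, contributing (x + 2)^2

So m_A(x) = (x + 2)^2 = x^2 + 4*x + 4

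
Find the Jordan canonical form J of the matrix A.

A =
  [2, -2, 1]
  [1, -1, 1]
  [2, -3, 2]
J_3(1)

The characteristic polynomial is
  det(x·I − A) = x^3 - 3*x^2 + 3*x - 1 = (x - 1)^3

Eigenvalues and multiplicities (the geometric multiplicity of λ is n − rank(A − λI), which equals the number of Jordan blocks for λ):
  λ = 1: algebraic multiplicity = 3, geometric multiplicity = 1

Determining the block sizes for each eigenvalue:
  λ = 1: one block (gm = 1), so the single block has size am = 3 → block sizes [3]

Assembling the blocks gives a Jordan form
J =
  [1, 1, 0]
  [0, 1, 1]
  [0, 0, 1]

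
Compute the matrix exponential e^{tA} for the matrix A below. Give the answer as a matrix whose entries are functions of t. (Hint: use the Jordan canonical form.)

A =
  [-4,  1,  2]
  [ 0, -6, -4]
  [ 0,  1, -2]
e^{tA} =
  [exp(-4*t), t*exp(-4*t), 2*t*exp(-4*t)]
  [0, -2*t*exp(-4*t) + exp(-4*t), -4*t*exp(-4*t)]
  [0, t*exp(-4*t), 2*t*exp(-4*t) + exp(-4*t)]

Strategy: write A = P · J · P⁻¹ where J is a Jordan canonical form, so e^{tA} = P · e^{tJ} · P⁻¹, and e^{tJ} can be computed block-by-block.

A has Jordan form
J =
  [-4,  1,  0]
  [ 0, -4,  0]
  [ 0,  0, -4]
(up to reordering of blocks).

Per-block formulas:
  For a 2×2 Jordan block J_2(-4): exp(t · J_2(-4)) = e^(-4t)·(I + t·N), where N is the 2×2 nilpotent shift.
  For a 1×1 block at λ = -4: exp(t · [-4]) = [e^(-4t)].

After assembling e^{tJ} and conjugating by P, we get:

e^{tA} =
  [exp(-4*t), t*exp(-4*t), 2*t*exp(-4*t)]
  [0, -2*t*exp(-4*t) + exp(-4*t), -4*t*exp(-4*t)]
  [0, t*exp(-4*t), 2*t*exp(-4*t) + exp(-4*t)]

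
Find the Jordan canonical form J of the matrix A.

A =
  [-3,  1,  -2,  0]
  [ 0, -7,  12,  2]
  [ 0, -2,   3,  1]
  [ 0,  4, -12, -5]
J_2(-3) ⊕ J_2(-3)

The characteristic polynomial is
  det(x·I − A) = x^4 + 12*x^3 + 54*x^2 + 108*x + 81 = (x + 3)^4

Eigenvalues and multiplicities (the geometric multiplicity of λ is n − rank(A − λI), which equals the number of Jordan blocks for λ):
  λ = -3: algebraic multiplicity = 4, geometric multiplicity = 2

Determining the block sizes for each eigenvalue:
  λ = -3: with am = 4 and gm = 2, the partition is not yet determined (e.g. several partitions of 4 into 2 parts exist). Let N = A − (-3)·I. Computing rank(N^1) = 2, rank(N^2) = 0; the number of blocks of size ≥ j is rank(N^{j−1}) − rank(N^j), giving [2, 2]. So we have 2 block(s) of size 2 → block sizes [2, 2]

Assembling the blocks gives a Jordan form
J =
  [-3,  1,  0,  0]
  [ 0, -3,  0,  0]
  [ 0,  0, -3,  1]
  [ 0,  0,  0, -3]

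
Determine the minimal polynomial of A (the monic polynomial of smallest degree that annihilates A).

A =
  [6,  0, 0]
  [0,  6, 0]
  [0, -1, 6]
x^2 - 12*x + 36

The characteristic polynomial is χ_A(x) = (x - 6)^3, so the eigenvalues are known. The minimal polynomial is
  m_A(x) = Π_λ (x − λ)^{k_λ}
where k_λ is the size of the *largest* Jordan block for λ (equivalently, the smallest k with (A − λI)^k v = 0 for every generalised eigenvector v of λ).

  λ = 6: largest Jordan block has size 2, contributing (x − 6)^2

So m_A(x) = (x - 6)^2 = x^2 - 12*x + 36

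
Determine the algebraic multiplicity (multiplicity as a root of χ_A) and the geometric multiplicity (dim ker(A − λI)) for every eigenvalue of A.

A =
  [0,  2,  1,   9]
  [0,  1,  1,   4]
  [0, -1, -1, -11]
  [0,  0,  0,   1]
λ = 0: alg = 3, geom = 1; λ = 1: alg = 1, geom = 1

Step 1 — factor the characteristic polynomial to read off the algebraic multiplicities:
  χ_A(x) = x^3*(x - 1)

Step 2 — compute geometric multiplicities via the rank-nullity identity g(λ) = n − rank(A − λI):
  rank(A − (0)·I) = 3, so dim ker(A − (0)·I) = n − 3 = 1
  rank(A − (1)·I) = 3, so dim ker(A − (1)·I) = n − 3 = 1

Summary:
  λ = 0: algebraic multiplicity = 3, geometric multiplicity = 1
  λ = 1: algebraic multiplicity = 1, geometric multiplicity = 1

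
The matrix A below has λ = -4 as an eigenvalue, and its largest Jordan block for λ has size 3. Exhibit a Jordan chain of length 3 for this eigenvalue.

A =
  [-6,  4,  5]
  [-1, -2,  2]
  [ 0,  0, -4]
A Jordan chain for λ = -4 of length 3:
v_1 = (-2, -1, 0)ᵀ
v_2 = (5, 2, 0)ᵀ
v_3 = (0, 0, 1)ᵀ

Let N = A − (-4)·I. We want v_3 with N^3 v_3 = 0 but N^2 v_3 ≠ 0; then v_{j-1} := N · v_j for j = 3, …, 2.

Pick v_3 = (0, 0, 1)ᵀ.
Then v_2 = N · v_3 = (5, 2, 0)ᵀ.
Then v_1 = N · v_2 = (-2, -1, 0)ᵀ.

Sanity check: (A − (-4)·I) v_1 = (0, 0, 0)ᵀ = 0. ✓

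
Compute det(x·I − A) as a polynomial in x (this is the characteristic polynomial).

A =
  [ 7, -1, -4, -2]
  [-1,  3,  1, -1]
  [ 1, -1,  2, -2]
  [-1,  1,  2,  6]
x^4 - 18*x^3 + 120*x^2 - 352*x + 384

Expanding det(x·I − A) (e.g. by cofactor expansion or by noting that A is similar to its Jordan form J, which has the same characteristic polynomial as A) gives
  χ_A(x) = x^4 - 18*x^3 + 120*x^2 - 352*x + 384
which factors as (x - 6)*(x - 4)^3. The eigenvalues (with algebraic multiplicities) are λ = 4 with multiplicity 3, λ = 6 with multiplicity 1.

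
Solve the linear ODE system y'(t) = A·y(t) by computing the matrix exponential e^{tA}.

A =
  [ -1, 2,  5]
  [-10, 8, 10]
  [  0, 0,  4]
e^{tA} =
  [-4*exp(4*t) + 5*exp(3*t), 2*exp(4*t) - 2*exp(3*t), 5*exp(4*t) - 5*exp(3*t)]
  [-10*exp(4*t) + 10*exp(3*t), 5*exp(4*t) - 4*exp(3*t), 10*exp(4*t) - 10*exp(3*t)]
  [0, 0, exp(4*t)]

Strategy: write A = P · J · P⁻¹ where J is a Jordan canonical form, so e^{tA} = P · e^{tJ} · P⁻¹, and e^{tJ} can be computed block-by-block.

A has Jordan form
J =
  [3, 0, 0]
  [0, 4, 0]
  [0, 0, 4]
(up to reordering of blocks).

Per-block formulas:
  For a 1×1 block at λ = 3: exp(t · [3]) = [e^(3t)].
  For a 1×1 block at λ = 4: exp(t · [4]) = [e^(4t)].

After assembling e^{tJ} and conjugating by P, we get:

e^{tA} =
  [-4*exp(4*t) + 5*exp(3*t), 2*exp(4*t) - 2*exp(3*t), 5*exp(4*t) - 5*exp(3*t)]
  [-10*exp(4*t) + 10*exp(3*t), 5*exp(4*t) - 4*exp(3*t), 10*exp(4*t) - 10*exp(3*t)]
  [0, 0, exp(4*t)]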